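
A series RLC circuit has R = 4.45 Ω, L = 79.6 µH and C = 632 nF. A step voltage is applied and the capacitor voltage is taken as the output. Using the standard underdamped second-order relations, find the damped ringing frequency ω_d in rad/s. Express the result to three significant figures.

For a series RLC circuit (capacitor voltage as output), ω_n = 1/√(LC) = 1/√(79.6 µH · 632 nF) = 141000 rad/s.
ζ = (R/2)·√(C/L) = (4.45/2)·√(632 nF/79.6 µH) = 0.198.
The damped frequency ω_d = ω_n√(1−ζ²) = 138000 rad/s.

ω_d ≈ 138000 rad/s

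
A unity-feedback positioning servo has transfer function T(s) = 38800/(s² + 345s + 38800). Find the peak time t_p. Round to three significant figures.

Comparing the denominator to s² + 2ζω_n s + ω_n²: ω_n = √38800 = 197 rad/s, and 2ζω_n = 345 so ζ = 345/(2·197) = 0.876.
The damped frequency ω_d = ω_n√(1−ζ²) = 95.1 rad/s. Then t_p = π/ω_d = 0.0330 s.

t_p ≈ 0.0330 s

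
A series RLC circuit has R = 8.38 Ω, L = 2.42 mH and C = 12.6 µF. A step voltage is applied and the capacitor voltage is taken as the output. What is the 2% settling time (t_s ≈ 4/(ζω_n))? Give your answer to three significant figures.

t_s ≈ 0.00231 s

For a series RLC circuit (capacitor voltage as output), ω_n = 1/√(LC) = 1/√(2.42 mH · 12.6 µF) = 5730 rad/s.
ζ = (R/2)·√(C/L) = (8.38/2)·√(12.6 µF/2.42 mH) = 0.302.
t_s ≈ 4/(ζω_n) = 0.00231 s.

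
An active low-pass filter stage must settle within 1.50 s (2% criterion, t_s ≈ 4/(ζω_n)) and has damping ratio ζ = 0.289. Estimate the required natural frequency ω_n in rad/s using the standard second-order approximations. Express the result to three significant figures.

ω_n ≈ 9.23 rad/s

Rearranging t_s ≈ 4/(ζω_n) gives ω_n = 4/(ζ·t_s) = 4/(0.289 × 1.50) = 9.23 rad/s.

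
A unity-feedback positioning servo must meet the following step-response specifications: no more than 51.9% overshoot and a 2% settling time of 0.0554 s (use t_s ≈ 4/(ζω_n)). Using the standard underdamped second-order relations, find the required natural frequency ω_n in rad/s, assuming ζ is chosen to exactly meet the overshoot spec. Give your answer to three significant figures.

ω_n ≈ 353 rad/s

ζ = −ln(OS)/√(π² + (ln OS)²). With OS = 0.519, ln OS = −0.6559 and ζ = 0.6559/3.209 = 0.204.
Then ω_n = 4/(ζ t_s) = 4/(0.204 × 0.0554) = 353 rad/s.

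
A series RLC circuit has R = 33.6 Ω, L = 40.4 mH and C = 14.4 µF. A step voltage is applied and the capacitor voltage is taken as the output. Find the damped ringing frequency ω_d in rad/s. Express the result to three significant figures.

ω_d ≈ 1240 rad/s

For a series RLC circuit (capacitor voltage as output), ω_n = 1/√(LC) = 1/√(40.4 mH · 14.4 µF) = 1310 rad/s.
ζ = (R/2)·√(C/L) = (33.6/2)·√(14.4 µF/40.4 mH) = 0.317.
ω_d = 1310·√(1 − 0.317²) = 1240 rad/s.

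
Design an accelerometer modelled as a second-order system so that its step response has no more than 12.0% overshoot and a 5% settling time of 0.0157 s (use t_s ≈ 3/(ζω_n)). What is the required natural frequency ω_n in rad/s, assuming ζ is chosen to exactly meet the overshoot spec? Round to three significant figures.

ω_n ≈ 342 rad/s

Inverting the overshoot relation: ζ = |ln 0.120|/√(π² + ln²0.120) = 0.559.
Then ω_n = 3/(ζ t_s) = 3/(0.559 × 0.0157) = 342 rad/s.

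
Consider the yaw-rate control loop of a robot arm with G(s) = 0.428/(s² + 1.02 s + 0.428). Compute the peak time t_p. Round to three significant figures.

t_p ≈ 7.67 s

Matching coefficients with s² + 2ζω_n s + ω_n² gives ω_n² = 0.428 ⇒ ω_n = 0.654 rad/s, and ζ = 1.02/(2ω_n) = 0.780.
The damped frequency ω_d = ω_n√(1−ζ²) = 0.410 rad/s. Then t_p = π/ω_d = 7.67 s.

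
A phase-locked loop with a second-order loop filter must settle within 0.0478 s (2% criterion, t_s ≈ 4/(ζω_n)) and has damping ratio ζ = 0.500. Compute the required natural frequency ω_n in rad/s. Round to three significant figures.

Rearranging t_s ≈ 4/(ζω_n) gives ω_n = 4/(ζ·t_s) = 4/(0.500 × 0.0478) = 167 rad/s.

ω_n ≈ 167 rad/s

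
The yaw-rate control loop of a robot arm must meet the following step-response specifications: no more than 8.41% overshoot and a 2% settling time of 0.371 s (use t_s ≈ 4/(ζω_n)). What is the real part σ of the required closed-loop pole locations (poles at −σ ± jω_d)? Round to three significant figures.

σ ≈ 10.8

The settling-time spec alone fixes σ = ζω_n = 4/t_s = 4/0.371 = 10.8.
(Overshoot then fixes ζ = 0.619 and hence ω_d = σ·√(1−ζ²)/ζ = 13.7 rad/s.)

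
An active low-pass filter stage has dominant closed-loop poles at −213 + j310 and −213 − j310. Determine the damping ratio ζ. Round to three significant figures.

|pole| = ω_n = √(213² + 310²) = 376 rad/s; ζ = cos θ = σ/ω_n = 0.566.

ζ ≈ 0.566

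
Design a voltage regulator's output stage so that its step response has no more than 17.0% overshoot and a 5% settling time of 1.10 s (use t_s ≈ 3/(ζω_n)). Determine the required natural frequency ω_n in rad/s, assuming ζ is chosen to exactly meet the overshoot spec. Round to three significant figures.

From %OS = 100·exp(−πζ/√(1−ζ²)), invert to get ζ = −ln(OS)/√(π² + ln²(OS)) with OS = 0.170.
−ln 0.170 = 1.772, so ζ = 1.772/√(π² + 3.140) = 0.491.
From t_s ≈ 3/(ζω_n): ω_n = 3/(ζ·t_s) = 3/(0.491·1.10) = 5.55 rad/s.

ω_n ≈ 5.55 rad/s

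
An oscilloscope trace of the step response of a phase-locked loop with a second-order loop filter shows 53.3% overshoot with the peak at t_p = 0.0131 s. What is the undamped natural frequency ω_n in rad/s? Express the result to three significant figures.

ω_n ≈ 245 rad/s

From the overshoot, ζ = −ln(OS)/√(π²+ln²(OS)) = 0.196.
t_p = π/ω_d ⇒ ω_d = 240 rad/s; then ω_n = ω_d/√(1−ζ²) = 245 rad/s.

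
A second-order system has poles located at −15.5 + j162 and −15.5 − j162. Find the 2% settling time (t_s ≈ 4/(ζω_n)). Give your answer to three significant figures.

For poles at −σ ± jω_d, ζω_n = σ = 15.5, so t_s ≈ 4/σ = 0.258 s.

t_s ≈ 0.258 s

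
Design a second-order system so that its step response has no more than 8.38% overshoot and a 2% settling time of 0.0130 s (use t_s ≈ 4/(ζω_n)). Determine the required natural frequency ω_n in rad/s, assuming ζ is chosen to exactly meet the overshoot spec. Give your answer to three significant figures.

ζ = −ln(OS)/√(π² + (ln OS)²). With OS = 0.0838, ln OS = −2.479 and ζ = 2.479/4.002 = 0.620.
From t_s ≈ 4/(ζω_n): ω_n = 4/(ζ·t_s) = 4/(0.620·0.0130) = 497 rad/s.

ω_n ≈ 497 rad/s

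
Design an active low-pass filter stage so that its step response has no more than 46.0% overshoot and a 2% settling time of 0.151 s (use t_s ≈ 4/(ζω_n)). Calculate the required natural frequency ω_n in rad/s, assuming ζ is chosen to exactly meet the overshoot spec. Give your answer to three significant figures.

ω_n ≈ 110 rad/s

From %OS = 100·exp(−πζ/√(1−ζ²)), invert to get ζ = −ln(OS)/√(π² + ln²(OS)) with OS = 0.460.
−ln 0.460 = 0.7765, so ζ = 0.7765/√(π² + 0.6030) = 0.240.
From t_s ≈ 4/(ζω_n): ω_n = 4/(ζ·t_s) = 4/(0.240·0.151) = 110 rad/s.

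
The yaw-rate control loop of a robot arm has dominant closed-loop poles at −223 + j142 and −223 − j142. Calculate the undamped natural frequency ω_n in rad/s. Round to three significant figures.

ω_n ≈ 264 rad/s

The poles are at −σ ± jω_d with σ = 223 and ω_d = 142, so ω_n = √(σ²+ω_d²) = 264 rad/s and ζ = σ/ω_n = 0.844.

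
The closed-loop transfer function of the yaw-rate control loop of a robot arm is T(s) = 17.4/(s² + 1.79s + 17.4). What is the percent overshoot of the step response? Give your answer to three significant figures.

%OS ≈ 50.2%

Comparing the denominator to s² + 2ζω_n s + ω_n²: ω_n = √17.4 = 4.17 rad/s, and 2ζω_n = 1.79 so ζ = 1.79/(2·4.17) = 0.215.
%OS = 100·exp(−πζ/√(1−ζ²)) = 50.2%.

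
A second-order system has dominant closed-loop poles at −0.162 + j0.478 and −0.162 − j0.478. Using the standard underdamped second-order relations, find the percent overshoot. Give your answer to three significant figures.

%OS ≈ 34.5%

|pole| = ω_n = √(0.162² + 0.478²) = 0.505 rad/s; ζ = cos θ = σ/ω_n = 0.321.
%OS = 100 e^{−πζ/√(1−ζ²)} with ζ = 0.321 gives 34.5%.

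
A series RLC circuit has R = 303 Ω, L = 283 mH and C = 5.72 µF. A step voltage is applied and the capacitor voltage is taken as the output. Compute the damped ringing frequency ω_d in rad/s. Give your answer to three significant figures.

ω_d ≈ 575 rad/s

For a series RLC circuit (capacitor voltage as output), ω_n = 1/√(LC) = 1/√(283 mH · 5.72 µF) = 786 rad/s.
ζ = (R/2)·√(C/L) = (303/2)·√(5.72 µF/283 mH) = 0.681.
ω_d = ω_n√(1−ζ²) = 575 rad/s.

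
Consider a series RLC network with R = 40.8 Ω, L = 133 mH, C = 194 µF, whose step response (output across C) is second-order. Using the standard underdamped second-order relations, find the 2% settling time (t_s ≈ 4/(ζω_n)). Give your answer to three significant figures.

t_s ≈ 0.0261 s

For a series RLC circuit (capacitor voltage as output), ω_n = 1/√(LC) = 1/√(133 mH · 194 µF) = 197 rad/s.
ζ = (R/2)·√(C/L) = (40.8/2)·√(194 µF/133 mH) = 0.779.
t_s ≈ 4/(ζω_n) = 0.0261 s.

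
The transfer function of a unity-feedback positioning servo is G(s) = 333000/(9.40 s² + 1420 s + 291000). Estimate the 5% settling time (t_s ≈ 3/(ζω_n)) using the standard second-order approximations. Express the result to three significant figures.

t_s ≈ 0.0397 s

Dividing through by 9.40: denominator becomes s² + 151.1 s + 30960.
So ω_n = √30960 = 176 rad/s and ζ = 151.1/(2·176) = 0.429.
t_s ≈ 3/(ζω_n) = 0.0397 s.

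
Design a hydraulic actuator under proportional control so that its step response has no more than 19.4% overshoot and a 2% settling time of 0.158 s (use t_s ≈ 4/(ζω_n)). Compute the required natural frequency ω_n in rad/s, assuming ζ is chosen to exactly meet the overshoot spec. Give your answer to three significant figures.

From %OS = 100·exp(−πζ/√(1−ζ²)), invert to get ζ = −ln(OS)/√(π² + ln²(OS)) with OS = 0.194.
−ln 0.194 = 1.640, so ζ = 1.640/√(π² + 2.689) = 0.463.
Then ω_n = 4/(ζ t_s) = 4/(0.463 × 0.158) = 54.7 rad/s.

ω_n ≈ 54.7 rad/s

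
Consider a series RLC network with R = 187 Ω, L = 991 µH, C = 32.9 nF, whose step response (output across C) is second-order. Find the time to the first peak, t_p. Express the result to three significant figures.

For a series RLC circuit (capacitor voltage as output), ω_n = 1/√(LC) = 1/√(991 µH · 32.9 nF) = 175000 rad/s.
ζ = (R/2)·√(C/L) = (187/2)·√(32.9 nF/991 µH) = 0.539.
ω_d = ω_n√(1−ζ²) = 148000 rad/s. t_p = π/ω_d = 0.0000213 s.

t_p ≈ 0.0000213 s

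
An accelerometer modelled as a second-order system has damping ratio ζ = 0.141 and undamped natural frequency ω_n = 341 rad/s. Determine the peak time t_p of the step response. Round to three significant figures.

The damped frequency is ω_d = ω_n√(1−ζ²) = 341·√(1−0.0199) = 338 rad/s.
Peak time t_p = π/ω_d = π/338 = 0.00931 s.

t_p ≈ 0.00931 s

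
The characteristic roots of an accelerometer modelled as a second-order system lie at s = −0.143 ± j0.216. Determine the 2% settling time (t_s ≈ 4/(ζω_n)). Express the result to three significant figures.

t_s ≈ 28.0 s

For poles at −σ ± jω_d, ζω_n = σ = 0.143, so t_s ≈ 4/σ = 28.0 s.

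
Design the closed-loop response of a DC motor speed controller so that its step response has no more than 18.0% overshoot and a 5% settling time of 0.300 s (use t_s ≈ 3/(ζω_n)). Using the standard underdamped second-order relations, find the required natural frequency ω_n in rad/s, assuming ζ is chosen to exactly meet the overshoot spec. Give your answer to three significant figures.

ω_n ≈ 20.9 rad/s

Inverting the overshoot relation: ζ = |ln 0.180|/√(π² + ln²0.180) = 0.479.
Then ω_n = 3/(ζ t_s) = 3/(0.479 × 0.300) = 20.9 rad/s.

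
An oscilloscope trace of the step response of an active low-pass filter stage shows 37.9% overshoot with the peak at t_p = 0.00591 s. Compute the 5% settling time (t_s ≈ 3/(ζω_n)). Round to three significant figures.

t_s ≈ 0.0183 s

The overshoot fixes ζ = −ln(OS)/√(π²+ln²(OS)) = 0.295.
t_p = π/ω_d ⇒ ω_d = 532 rad/s; then ω_n = ω_d/√(1−ζ²) = 556 rad/s.
t_s ≈ 3/(ζω_n) = 3/(0.295·556) = 0.0183 s.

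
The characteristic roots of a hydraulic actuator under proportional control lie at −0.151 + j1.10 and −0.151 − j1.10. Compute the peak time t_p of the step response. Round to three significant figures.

t_p ≈ 2.86 s

t_p = π/ω_d with ω_d = 1.10 (the imaginary part), so t_p = 2.86 s.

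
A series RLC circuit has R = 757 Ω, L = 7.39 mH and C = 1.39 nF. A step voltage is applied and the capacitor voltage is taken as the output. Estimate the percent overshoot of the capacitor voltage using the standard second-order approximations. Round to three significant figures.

For a series RLC circuit (capacitor voltage as output), ω_n = 1/√(LC) = 1/√(7.39 mH · 1.39 nF) = 312000 rad/s.
ζ = (R/2)·√(C/L) = (757/2)·√(1.39 nF/7.39 mH) = 0.164.
%OS = 100 e^{−πζ/√(1−ζ²)} with ζ = 0.164 gives 59.3%.

%OS ≈ 59.3%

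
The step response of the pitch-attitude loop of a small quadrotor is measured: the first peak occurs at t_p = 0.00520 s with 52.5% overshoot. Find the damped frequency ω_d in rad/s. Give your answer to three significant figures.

t_p = π/ω_d, so ω_d = π/0.00520 = 604 rad/s.

ω_d ≈ 604 rad/s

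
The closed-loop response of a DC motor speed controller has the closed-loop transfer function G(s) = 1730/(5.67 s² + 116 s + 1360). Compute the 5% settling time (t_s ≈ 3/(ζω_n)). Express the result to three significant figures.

t_s ≈ 0.293 s

Dividing through by 5.67: denominator becomes s² + 20.46 s + 239.9.
So ω_n = √239.9 = 15.5 rad/s and ζ = 20.46/(2·15.5) = 0.660.
t_s ≈ 3/(ζω_n) = 0.293 s.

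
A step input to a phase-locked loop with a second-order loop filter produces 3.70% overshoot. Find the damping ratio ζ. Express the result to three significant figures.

From %OS = 100·exp(−πζ/√(1−ζ²)), invert to get ζ = −ln(OS)/√(π² + ln²(OS)) with OS = 0.0370.
−ln 0.0370 = 3.297, so ζ = 3.297/√(π² + 10.87) = 0.724.

ζ ≈ 0.724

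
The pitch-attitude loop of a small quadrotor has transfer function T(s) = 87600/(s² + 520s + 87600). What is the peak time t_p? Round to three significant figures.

t_p ≈ 0.0222 s

ω_n = √87600 = 296 rad/s; ζ = 520/(2·296) = 0.878.
ω_d = ω_n√(1−ζ²) = 141 rad/s. Then t_p = π/ω_d = 0.0222 s.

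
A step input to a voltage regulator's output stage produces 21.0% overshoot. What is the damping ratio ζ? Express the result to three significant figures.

Inverting the overshoot relation: ζ = |ln 0.210|/√(π² + ln²0.210) = 0.445.

ζ ≈ 0.445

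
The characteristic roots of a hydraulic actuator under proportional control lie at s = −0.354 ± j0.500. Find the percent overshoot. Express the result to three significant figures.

%OS ≈ 10.8%

With σ = 0.354, ω_d = 0.500: ω_n = √(σ²+ω_d²) = 0.613 rad/s, ζ = σ/ω_n = 0.578.
Overshoot: exp(−π·0.578/√(1−0.578²)) = 0.108, i.e. 10.8%.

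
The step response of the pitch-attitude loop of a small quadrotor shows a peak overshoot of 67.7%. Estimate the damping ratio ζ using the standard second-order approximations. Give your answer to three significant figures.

From %OS = 100·exp(−πζ/√(1−ζ²)), invert to get ζ = −ln(OS)/√(π² + ln²(OS)) with OS = 0.677.
−ln 0.677 = 0.3901, so ζ = 0.3901/√(π² + 0.1522) = 0.123.

ζ ≈ 0.123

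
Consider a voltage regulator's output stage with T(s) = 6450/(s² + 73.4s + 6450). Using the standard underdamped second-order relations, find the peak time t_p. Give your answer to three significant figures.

t_p ≈ 0.0440 s

Matching coefficients with s² + 2ζω_n s + ω_n² gives ω_n² = 6450 ⇒ ω_n = 80.3 rad/s, and ζ = 73.4/(2ω_n) = 0.457.
The damped frequency ω_d = ω_n√(1−ζ²) = 71.4 rad/s. Then t_p = π/ω_d = 0.0440 s.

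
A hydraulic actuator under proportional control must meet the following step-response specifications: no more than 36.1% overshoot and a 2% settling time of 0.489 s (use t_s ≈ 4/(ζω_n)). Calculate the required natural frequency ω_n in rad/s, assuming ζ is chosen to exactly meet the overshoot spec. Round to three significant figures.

ω_n ≈ 26.5 rad/s

From %OS = 100·exp(−πζ/√(1−ζ²)), invert to get ζ = −ln(OS)/√(π² + ln²(OS)) with OS = 0.361.
−ln 0.361 = 1.019, so ζ = 1.019/√(π² + 1.038) = 0.308.
From t_s ≈ 4/(ζω_n): ω_n = 4/(ζ·t_s) = 4/(0.308·0.489) = 26.5 rad/s.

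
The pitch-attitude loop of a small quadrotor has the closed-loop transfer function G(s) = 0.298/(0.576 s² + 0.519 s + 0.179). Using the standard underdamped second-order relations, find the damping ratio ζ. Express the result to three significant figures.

ζ ≈ 0.808

Dividing through by 0.576: denominator becomes s² + 0.9010 s + 0.3108.
So ω_n = √0.3108 = 0.557 rad/s and ζ = 0.9010/(2·0.557) = 0.808.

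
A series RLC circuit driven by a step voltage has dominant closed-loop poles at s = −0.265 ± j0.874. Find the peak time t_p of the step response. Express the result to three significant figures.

t_p ≈ 3.59 s

t_p = π/ω_d with ω_d = 0.874 (the imaginary part), so t_p = 3.59 s.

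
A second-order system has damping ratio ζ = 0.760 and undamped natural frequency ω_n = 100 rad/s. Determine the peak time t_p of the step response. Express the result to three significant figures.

The damped frequency is ω_d = ω_n√(1−ζ²) = 100·√(1−0.578) = 65.0 rad/s.
Peak time t_p = π/ω_d = π/65.0 = 0.0483 s.

t_p ≈ 0.0483 s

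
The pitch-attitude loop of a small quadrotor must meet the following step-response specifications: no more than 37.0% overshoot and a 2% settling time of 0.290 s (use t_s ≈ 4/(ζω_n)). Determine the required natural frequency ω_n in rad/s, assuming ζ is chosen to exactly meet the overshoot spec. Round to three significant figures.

Inverting the overshoot relation: ζ = |ln 0.370|/√(π² + ln²0.370) = 0.302.
From t_s ≈ 4/(ζω_n): ω_n = 4/(ζ·t_s) = 4/(0.302·0.290) = 45.7 rad/s.

ω_n ≈ 45.7 rad/s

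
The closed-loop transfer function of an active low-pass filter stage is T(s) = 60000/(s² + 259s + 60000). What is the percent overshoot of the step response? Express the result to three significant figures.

ω_n = √60000 = 245 rad/s; ζ = 259/(2·245) = 0.529.
Overshoot: exp(−π·0.529/√(1−0.529²)) = 0.141, i.e. 14.1%.

%OS ≈ 14.1%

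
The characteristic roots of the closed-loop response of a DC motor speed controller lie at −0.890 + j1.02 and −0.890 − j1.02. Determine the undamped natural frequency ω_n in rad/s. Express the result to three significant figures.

The poles are at −σ ± jω_d with σ = 0.890 and ω_d = 1.02, so ω_n = √(σ²+ω_d²) = 1.35 rad/s and ζ = σ/ω_n = 0.657.

ω_n ≈ 1.35 rad/s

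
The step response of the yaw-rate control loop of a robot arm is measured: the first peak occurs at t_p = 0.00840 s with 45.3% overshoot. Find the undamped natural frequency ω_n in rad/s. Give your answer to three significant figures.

The overshoot fixes ζ = −ln(OS)/√(π²+ln²(OS)) = 0.244.
From t_p = π/ω_d, ω_d = π/0.00840 = 374 rad/s, so ω_n = ω_d/√(1−ζ²) = 386 rad/s.

ω_n ≈ 386 rad/s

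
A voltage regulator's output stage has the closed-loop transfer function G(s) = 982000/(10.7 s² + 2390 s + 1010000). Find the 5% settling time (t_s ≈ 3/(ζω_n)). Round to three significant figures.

Dividing through by 10.7: denominator becomes s² + 223.4 s + 94390.
So ω_n = √94390 = 307 rad/s and ζ = 223.4/(2·307) = 0.364.
t_s ≈ 3/(ζω_n) = 0.0269 s.

t_s ≈ 0.0269 s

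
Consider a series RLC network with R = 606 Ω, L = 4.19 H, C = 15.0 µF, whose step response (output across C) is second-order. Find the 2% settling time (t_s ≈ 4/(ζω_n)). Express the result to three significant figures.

For a series RLC circuit (capacitor voltage as output), ω_n = 1/√(LC) = 1/√(4.19 H · 15.0 µF) = 126 rad/s.
ζ = (R/2)·√(C/L) = (606/2)·√(15.0 µF/4.19 H) = 0.573.
t_s ≈ 4/(ζω_n) = 0.0553 s.

t_s ≈ 0.0553 s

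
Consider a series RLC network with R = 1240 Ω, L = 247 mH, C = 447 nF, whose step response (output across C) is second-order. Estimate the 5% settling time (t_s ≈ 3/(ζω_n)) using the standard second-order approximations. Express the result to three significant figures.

t_s ≈ 0.00120 s

For a series RLC circuit (capacitor voltage as output), ω_n = 1/√(LC) = 1/√(247 mH · 447 nF) = 3010 rad/s.
ζ = (R/2)·√(C/L) = (1240/2)·√(447 nF/247 mH) = 0.834.
t_s ≈ 3/(ζω_n) = 0.00120 s.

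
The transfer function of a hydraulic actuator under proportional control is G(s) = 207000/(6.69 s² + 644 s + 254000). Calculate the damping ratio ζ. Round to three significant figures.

ζ ≈ 0.247

Dividing through by 6.69: denominator becomes s² + 96.26 s + 37970.
So ω_n = √37970 = 195 rad/s and ζ = 96.26/(2·195) = 0.247.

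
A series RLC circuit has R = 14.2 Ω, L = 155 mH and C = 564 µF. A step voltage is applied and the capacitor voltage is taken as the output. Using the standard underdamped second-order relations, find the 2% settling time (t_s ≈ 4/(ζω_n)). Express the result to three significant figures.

t_s ≈ 0.0873 s

For a series RLC circuit (capacitor voltage as output), ω_n = 1/√(LC) = 1/√(155 mH · 564 µF) = 107 rad/s.
ζ = (R/2)·√(C/L) = (14.2/2)·√(564 µF/155 mH) = 0.428.
t_s ≈ 4/(ζω_n) = 0.0873 s.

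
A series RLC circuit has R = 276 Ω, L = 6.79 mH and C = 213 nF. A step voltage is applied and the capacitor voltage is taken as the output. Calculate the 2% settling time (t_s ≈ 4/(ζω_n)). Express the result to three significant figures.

For a series RLC circuit (capacitor voltage as output), ω_n = 1/√(LC) = 1/√(6.79 mH · 213 nF) = 26300 rad/s.
ζ = (R/2)·√(C/L) = (276/2)·√(213 nF/6.79 mH) = 0.773.
t_s ≈ 4/(ζω_n) = 0.000197 s.

t_s ≈ 0.000197 s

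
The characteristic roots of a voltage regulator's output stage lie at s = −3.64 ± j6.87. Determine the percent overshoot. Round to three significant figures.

%OS ≈ 18.9%

With σ = 3.64, ω_d = 6.87: ω_n = √(σ²+ω_d²) = 7.77 rad/s, ζ = σ/ω_n = 0.468.
%OS = 100 e^{−πζ/√(1−ζ²)} with ζ = 0.468 gives 18.9%.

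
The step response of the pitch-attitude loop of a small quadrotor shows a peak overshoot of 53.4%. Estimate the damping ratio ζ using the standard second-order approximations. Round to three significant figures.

From %OS = 100·exp(−πζ/√(1−ζ²)), invert to get ζ = −ln(OS)/√(π² + ln²(OS)) with OS = 0.534.
−ln 0.534 = 0.6274, so ζ = 0.6274/√(π² + 0.3936) = 0.196.

ζ ≈ 0.196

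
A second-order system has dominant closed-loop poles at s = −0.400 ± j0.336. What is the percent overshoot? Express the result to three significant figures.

%OS ≈ 2.38%

With σ = 0.400, ω_d = 0.336: ω_n = √(σ²+ω_d²) = 0.522 rad/s, ζ = σ/ω_n = 0.766.
Overshoot: exp(−π·0.766/√(1−0.766²)) = 0.0238, i.e. 2.38%.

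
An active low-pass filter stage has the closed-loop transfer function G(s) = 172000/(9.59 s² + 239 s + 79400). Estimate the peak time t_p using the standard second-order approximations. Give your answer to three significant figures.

t_p ≈ 0.0349 s

Dividing through by 9.59: denominator becomes s² + 24.92 s + 8279.
So ω_n = √8279 = 91.0 rad/s and ζ = 24.92/(2·91.0) = 0.137.
ω_d = ω_n√(1−ζ²) = 90.1 rad/s. t_p = π/ω_d = 0.0349 s.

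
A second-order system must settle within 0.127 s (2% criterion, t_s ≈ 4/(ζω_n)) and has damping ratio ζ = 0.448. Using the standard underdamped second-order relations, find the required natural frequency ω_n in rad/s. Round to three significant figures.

Rearranging t_s ≈ 4/(ζω_n) gives ω_n = 4/(ζ·t_s) = 4/(0.448 × 0.127) = 70.3 rad/s.

ω_n ≈ 70.3 rad/s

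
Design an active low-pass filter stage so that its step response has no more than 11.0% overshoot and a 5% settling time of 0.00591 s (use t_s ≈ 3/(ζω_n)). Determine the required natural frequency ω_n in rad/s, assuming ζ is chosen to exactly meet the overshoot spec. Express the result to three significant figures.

ω_n ≈ 883 rad/s

From %OS = 100·exp(−πζ/√(1−ζ²)), invert to get ζ = −ln(OS)/√(π² + ln²(OS)) with OS = 0.110.
−ln 0.110 = 2.207, so ζ = 2.207/√(π² + 4.872) = 0.575.
From t_s ≈ 3/(ζω_n): ω_n = 3/(ζ·t_s) = 3/(0.575·0.00591) = 883 rad/s.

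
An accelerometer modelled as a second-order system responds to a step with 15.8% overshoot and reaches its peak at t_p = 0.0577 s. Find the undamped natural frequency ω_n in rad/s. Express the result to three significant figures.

From the overshoot, ζ = −ln(OS)/√(π²+ln²(OS)) = 0.506.
From t_p = π/ω_d, ω_d = π/0.0577 = 54.4 rad/s, so ω_n = ω_d/√(1−ζ²) = 63.1 rad/s.

ω_n ≈ 63.1 rad/s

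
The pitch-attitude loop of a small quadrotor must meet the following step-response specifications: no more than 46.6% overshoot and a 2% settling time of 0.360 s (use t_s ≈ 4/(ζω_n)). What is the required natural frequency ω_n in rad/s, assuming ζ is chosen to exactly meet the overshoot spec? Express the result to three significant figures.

Inverting the overshoot relation: ζ = |ln 0.466|/√(π² + ln²0.466) = 0.236.
From t_s ≈ 4/(ζω_n): ω_n = 4/(ζ·t_s) = 4/(0.236·0.360) = 47.0 rad/s.

ω_n ≈ 47.0 rad/s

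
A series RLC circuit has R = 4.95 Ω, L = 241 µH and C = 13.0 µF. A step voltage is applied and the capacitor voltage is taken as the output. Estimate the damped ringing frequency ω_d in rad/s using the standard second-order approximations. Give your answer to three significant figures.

ω_d ≈ 14600 rad/s

For a series RLC circuit (capacitor voltage as output), ω_n = 1/√(LC) = 1/√(241 µH · 13.0 µF) = 17900 rad/s.
ζ = (R/2)·√(C/L) = (4.95/2)·√(13.0 µF/241 µH) = 0.575.
ω_d = ω_n√(1−ζ²) = 14600 rad/s.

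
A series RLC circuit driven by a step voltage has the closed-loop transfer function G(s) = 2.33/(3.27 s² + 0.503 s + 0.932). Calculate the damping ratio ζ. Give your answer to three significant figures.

Dividing through by 3.27: denominator becomes s² + 0.1538 s + 0.2850.
So ω_n = √0.2850 = 0.534 rad/s and ζ = 0.1538/(2·0.534) = 0.144.

ζ ≈ 0.144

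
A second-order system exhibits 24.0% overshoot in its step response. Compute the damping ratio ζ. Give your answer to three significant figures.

ζ ≈ 0.414

ζ = −ln(OS)/√(π² + (ln OS)²). With OS = 0.240, ln OS = −1.427 and ζ = 1.427/3.451 = 0.414.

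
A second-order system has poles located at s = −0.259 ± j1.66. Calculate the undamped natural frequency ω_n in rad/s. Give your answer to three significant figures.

|pole| = ω_n = √(0.259² + 1.66²) = 1.68 rad/s; ζ = cos θ = σ/ω_n = 0.154.

ω_n ≈ 1.68 rad/s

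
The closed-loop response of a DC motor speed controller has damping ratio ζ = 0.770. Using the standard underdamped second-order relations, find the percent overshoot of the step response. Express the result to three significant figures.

For an underdamped second-order system, %OS = 100·exp(−πζ/√(1−ζ²)).
πζ/√(1−ζ²) = π·0.770/√(1−0.593) = 3.791, so %OS = 100·e^(−3.791) = 2.26%.

%OS ≈ 2.26%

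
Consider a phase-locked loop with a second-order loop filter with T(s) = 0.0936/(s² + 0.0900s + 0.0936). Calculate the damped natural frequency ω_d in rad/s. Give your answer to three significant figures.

ω_d ≈ 0.303 rad/s

Comparing the denominator to s² + 2ζω_n s + ω_n²: ω_n = √0.0936 = 0.306 rad/s, and 2ζω_n = 0.0900 so ζ = 0.0900/(2·0.306) = 0.147.
ω_d = ω_n√(1−ζ²) = 0.303 rad/s.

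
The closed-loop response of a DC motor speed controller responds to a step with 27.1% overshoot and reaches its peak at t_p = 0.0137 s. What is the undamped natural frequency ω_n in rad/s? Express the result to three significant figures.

ω_n ≈ 248 rad/s

The overshoot fixes ζ = −ln(OS)/√(π²+ln²(OS)) = 0.384.
From t_p = π/ω_d, ω_d = π/0.0137 = 229 rad/s, so ω_n = ω_d/√(1−ζ²) = 248 rad/s.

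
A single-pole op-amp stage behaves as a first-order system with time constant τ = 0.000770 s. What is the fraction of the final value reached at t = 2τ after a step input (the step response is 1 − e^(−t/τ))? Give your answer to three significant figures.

y(t)/y_∞ = 1 − e^(−t/τ) = 1 − e^(−2) = 1 − e^(−2.00) = 0.865.

y/y_∞ ≈ 0.865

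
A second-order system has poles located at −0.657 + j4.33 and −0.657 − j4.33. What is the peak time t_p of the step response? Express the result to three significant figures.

t_p = π/ω_d with ω_d = 4.33 (the imaginary part), so t_p = 0.726 s.

t_p ≈ 0.726 s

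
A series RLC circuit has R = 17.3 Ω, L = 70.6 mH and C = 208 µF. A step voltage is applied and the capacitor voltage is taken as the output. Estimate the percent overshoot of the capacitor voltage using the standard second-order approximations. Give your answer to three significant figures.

%OS ≈ 18.8%

For a series RLC circuit (capacitor voltage as output), ω_n = 1/√(LC) = 1/√(70.6 mH · 208 µF) = 261 rad/s.
ζ = (R/2)·√(C/L) = (17.3/2)·√(208 µF/70.6 mH) = 0.470.
Overshoot: exp(−π·0.470/√(1−0.470²)) = 0.188, i.e. 18.8%.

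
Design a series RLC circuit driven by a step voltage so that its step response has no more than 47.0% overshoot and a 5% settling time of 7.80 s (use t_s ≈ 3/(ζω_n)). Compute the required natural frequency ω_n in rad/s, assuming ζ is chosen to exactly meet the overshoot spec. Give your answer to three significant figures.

ω_n ≈ 1.65 rad/s

ζ = −ln(OS)/√(π² + (ln OS)²). With OS = 0.470, ln OS = −0.7550 and ζ = 0.7550/3.231 = 0.234.
Then ω_n = 3/(ζ t_s) = 3/(0.234 × 7.80) = 1.65 rad/s.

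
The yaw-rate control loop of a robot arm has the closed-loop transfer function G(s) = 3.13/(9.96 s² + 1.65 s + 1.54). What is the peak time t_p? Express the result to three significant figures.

t_p ≈ 8.17 s

Dividing through by 9.96: denominator becomes s² + 0.1657 s + 0.1546.
So ω_n = √0.1546 = 0.393 rad/s and ζ = 0.1657/(2·0.393) = 0.211.
ω_d = ω_n√(1−ζ²) = 0.384 rad/s. t_p = π/ω_d = 8.17 s.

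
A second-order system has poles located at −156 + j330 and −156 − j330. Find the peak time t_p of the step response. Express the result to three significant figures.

t_p ≈ 0.00952 s

t_p = π/ω_d with ω_d = 330 (the imaginary part), so t_p = 0.00952 s.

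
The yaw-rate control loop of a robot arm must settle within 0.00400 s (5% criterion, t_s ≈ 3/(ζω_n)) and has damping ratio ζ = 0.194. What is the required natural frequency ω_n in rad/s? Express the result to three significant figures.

ω_n ≈ 3870 rad/s

Rearranging t_s ≈ 3/(ζω_n) gives ω_n = 3/(ζ·t_s) = 3/(0.194 × 0.00400) = 3870 rad/s.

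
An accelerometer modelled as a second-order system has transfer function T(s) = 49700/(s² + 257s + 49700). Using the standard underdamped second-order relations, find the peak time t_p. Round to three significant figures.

ω_n = √49700 = 223 rad/s; ζ = 257/(2·223) = 0.576.
ω_d = ω_n√(1−ζ²) = 182 rad/s. Then t_p = π/ω_d = 0.0172 s.

t_p ≈ 0.0172 s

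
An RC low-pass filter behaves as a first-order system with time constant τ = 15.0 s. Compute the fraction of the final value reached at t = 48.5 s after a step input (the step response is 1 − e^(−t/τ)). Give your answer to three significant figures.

y/y_∞ ≈ 0.961

y(t)/y_∞ = 1 − e^(−t/τ) = 1 − e^(−48.5/15.0) = 1 − e^(−3.23) = 0.961.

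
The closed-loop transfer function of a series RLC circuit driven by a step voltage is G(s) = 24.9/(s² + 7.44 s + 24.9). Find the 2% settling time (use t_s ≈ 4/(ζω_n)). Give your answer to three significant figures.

t_s ≈ 1.08 s

Matching coefficients with s² + 2ζω_n s + ω_n² gives ω_n² = 24.9 ⇒ ω_n = 4.99 rad/s, and ζ = 7.44/(2ω_n) = 0.745.
t_s ≈ 4/(ζω_n) = 4/(0.745·4.99) = 1.08 s.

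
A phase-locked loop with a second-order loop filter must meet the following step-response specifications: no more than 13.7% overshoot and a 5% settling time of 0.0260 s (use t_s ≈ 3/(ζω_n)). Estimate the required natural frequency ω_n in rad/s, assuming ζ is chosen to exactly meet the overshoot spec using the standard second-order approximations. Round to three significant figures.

Inverting the overshoot relation: ζ = |ln 0.137|/√(π² + ln²0.137) = 0.535.
Then ω_n = 3/(ζ t_s) = 3/(0.535 × 0.0260) = 216 rad/s.

ω_n ≈ 216 rad/s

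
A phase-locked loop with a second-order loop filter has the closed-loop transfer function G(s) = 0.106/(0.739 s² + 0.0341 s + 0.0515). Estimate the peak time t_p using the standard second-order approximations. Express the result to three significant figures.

t_p ≈ 11.9 s

Dividing through by 0.739: denominator becomes s² + 0.04614 s + 0.06969.
So ω_n = √0.06969 = 0.264 rad/s and ζ = 0.04614/(2·0.264) = 0.0874.
ω_d = ω_n√(1−ζ²) = 0.263 rad/s. t_p = π/ω_d = 11.9 s.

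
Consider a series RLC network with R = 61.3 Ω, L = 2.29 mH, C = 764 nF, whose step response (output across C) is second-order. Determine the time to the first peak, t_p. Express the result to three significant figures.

t_p ≈ 0.000159 s

For a series RLC circuit (capacitor voltage as output), ω_n = 1/√(LC) = 1/√(2.29 mH · 764 nF) = 23900 rad/s.
ζ = (R/2)·√(C/L) = (61.3/2)·√(764 nF/2.29 mH) = 0.560.
The damped frequency ω_d = ω_n√(1−ζ²) = 19800 rad/s. t_p = π/ω_d = 0.000159 s.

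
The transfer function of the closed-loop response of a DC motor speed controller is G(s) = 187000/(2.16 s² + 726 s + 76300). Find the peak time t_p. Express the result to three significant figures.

Dividing through by 2.16: denominator becomes s² + 336.1 s + 35320.
So ω_n = √35320 = 188 rad/s and ζ = 336.1/(2·188) = 0.894.
The damped frequency ω_d = ω_n√(1−ζ²) = 84.2 rad/s. t_p = π/ω_d = 0.0373 s.

t_p ≈ 0.0373 s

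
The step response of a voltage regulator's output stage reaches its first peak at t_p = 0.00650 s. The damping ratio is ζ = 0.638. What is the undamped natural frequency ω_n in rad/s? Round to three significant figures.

ω_n ≈ 628 rad/s

Peak time t_p = π/ω_d, so ω_d = π/t_p = π/0.00650 = 483 rad/s.
ω_n = ω_d/√(1−ζ²) = 483/√0.593 = 628 rad/s.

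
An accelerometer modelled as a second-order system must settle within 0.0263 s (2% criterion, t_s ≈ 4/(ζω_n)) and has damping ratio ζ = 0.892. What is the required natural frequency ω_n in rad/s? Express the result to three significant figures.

ω_n ≈ 171 rad/s

Rearranging t_s ≈ 4/(ζω_n) gives ω_n = 4/(ζ·t_s) = 4/(0.892 × 0.0263) = 171 rad/s.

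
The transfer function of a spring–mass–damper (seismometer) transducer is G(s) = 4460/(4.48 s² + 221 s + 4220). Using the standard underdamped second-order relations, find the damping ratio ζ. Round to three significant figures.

Dividing through by 4.48: denominator becomes s² + 49.33 s + 942.0.
So ω_n = √942.0 = 30.7 rad/s and ζ = 49.33/(2·30.7) = 0.804.

ζ ≈ 0.804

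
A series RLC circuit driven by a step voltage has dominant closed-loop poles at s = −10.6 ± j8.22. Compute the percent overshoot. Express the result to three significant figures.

With σ = 10.6, ω_d = 8.22: ω_n = √(σ²+ω_d²) = 13.4 rad/s, ζ = σ/ω_n = 0.790.
%OS = 100 e^{−πζ/√(1−ζ²)} with ζ = 0.790 gives 1.74%.

%OS ≈ 1.74%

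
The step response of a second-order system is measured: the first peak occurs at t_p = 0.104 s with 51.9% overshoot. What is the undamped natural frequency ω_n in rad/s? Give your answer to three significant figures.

The overshoot fixes ζ = −ln(OS)/√(π²+ln²(OS)) = 0.204.
t_p = π/ω_d ⇒ ω_d = 30.2 rad/s; then ω_n = ω_d/√(1−ζ²) = 30.9 rad/s.

ω_n ≈ 30.9 rad/s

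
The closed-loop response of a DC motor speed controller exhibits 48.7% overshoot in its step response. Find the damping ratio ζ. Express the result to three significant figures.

ζ ≈ 0.223

Inverting the overshoot relation: ζ = |ln 0.487|/√(π² + ln²0.487) = 0.223.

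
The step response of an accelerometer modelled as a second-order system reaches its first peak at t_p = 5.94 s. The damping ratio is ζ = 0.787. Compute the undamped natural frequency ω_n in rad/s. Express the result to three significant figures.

Peak time t_p = π/ω_d, so ω_d = π/t_p = π/5.94 = 0.529 rad/s.
ω_n = ω_d/√(1−ζ²) = 0.529/√0.381 = 0.857 rad/s.

ω_n ≈ 0.857 rad/s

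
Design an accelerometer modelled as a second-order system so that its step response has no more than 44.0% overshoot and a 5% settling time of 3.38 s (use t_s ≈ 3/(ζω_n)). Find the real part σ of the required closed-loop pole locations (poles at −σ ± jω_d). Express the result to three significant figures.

The settling-time spec alone fixes σ = ζω_n = 3/t_s = 3/3.38 = 0.888.
(Overshoot then fixes ζ = 0.253 and hence ω_d = σ·√(1−ζ²)/ζ = 3.40 rad/s.)

σ ≈ 0.888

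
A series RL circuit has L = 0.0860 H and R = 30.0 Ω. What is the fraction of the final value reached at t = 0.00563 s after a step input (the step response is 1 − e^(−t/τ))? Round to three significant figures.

τ = L/R = 0.0860/30.0 = 0.00287 s.
y(t)/y_∞ = 1 − e^(−t/τ) = 1 − e^(−0.00563/0.00287) = 1 − e^(−1.96) = 0.860.

y/y_∞ ≈ 0.860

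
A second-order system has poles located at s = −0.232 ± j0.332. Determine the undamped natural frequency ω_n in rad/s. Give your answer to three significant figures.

ω_n ≈ 0.405 rad/s

With σ = 0.232, ω_d = 0.332: ω_n = √(σ²+ω_d²) = 0.405 rad/s, ζ = σ/ω_n = 0.573.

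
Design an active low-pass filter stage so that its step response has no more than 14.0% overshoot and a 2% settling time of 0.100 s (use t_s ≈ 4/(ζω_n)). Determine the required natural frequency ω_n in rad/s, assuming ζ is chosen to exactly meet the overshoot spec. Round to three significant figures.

Inverting the overshoot relation: ζ = |ln 0.140|/√(π² + ln²0.140) = 0.531.
Then ω_n = 4/(ζ t_s) = 4/(0.531 × 0.100) = 75.4 rad/s.

ω_n ≈ 75.4 rad/s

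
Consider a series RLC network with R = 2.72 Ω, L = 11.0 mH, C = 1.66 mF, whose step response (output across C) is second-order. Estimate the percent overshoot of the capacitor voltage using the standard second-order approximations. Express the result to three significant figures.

%OS ≈ 14.2%

For a series RLC circuit (capacitor voltage as output), ω_n = 1/√(LC) = 1/√(11.0 mH · 1.66 mF) = 234 rad/s.
ζ = (R/2)·√(C/L) = (2.72/2)·√(1.66 mF/11.0 mH) = 0.528.
Overshoot: exp(−π·0.528/√(1−0.528²)) = 0.142, i.e. 14.2%.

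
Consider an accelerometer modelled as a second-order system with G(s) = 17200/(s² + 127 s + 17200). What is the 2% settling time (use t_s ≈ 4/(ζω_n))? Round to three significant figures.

Matching coefficients with s² + 2ζω_n s + ω_n² gives ω_n² = 17200 ⇒ ω_n = 131 rad/s, and ζ = 127/(2ω_n) = 0.484.
t_s ≈ 4/(ζω_n) = 4/(0.484·131) = 0.0630 s.

t_s ≈ 0.0630 s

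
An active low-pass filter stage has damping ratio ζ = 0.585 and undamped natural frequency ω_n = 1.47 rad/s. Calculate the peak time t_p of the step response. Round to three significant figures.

t_p ≈ 2.64 s

The damped frequency is ω_d = ω_n√(1−ζ²) = 1.47·√(1−0.342) = 1.19 rad/s.
Peak time t_p = π/ω_d = π/1.19 = 2.64 s.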